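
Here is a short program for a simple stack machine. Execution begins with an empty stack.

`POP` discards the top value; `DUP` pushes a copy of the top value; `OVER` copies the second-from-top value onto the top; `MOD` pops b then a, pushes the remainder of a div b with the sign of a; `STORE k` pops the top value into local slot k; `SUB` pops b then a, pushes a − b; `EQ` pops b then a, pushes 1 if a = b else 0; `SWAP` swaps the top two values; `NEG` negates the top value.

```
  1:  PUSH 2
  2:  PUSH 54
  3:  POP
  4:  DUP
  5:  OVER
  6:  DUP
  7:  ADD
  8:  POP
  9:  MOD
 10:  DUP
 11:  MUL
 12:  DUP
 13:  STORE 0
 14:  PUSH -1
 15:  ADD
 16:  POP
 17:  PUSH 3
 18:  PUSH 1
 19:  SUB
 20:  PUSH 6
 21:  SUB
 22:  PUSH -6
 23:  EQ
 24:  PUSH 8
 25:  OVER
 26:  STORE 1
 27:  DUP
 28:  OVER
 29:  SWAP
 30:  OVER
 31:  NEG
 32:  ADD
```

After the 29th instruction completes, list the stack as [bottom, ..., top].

[0, 8, 8, 8]

PUSH 2  -> 2
PUSH 54 -> 2 54
POP     -> 2
DUP     -> 2 2
OVER    -> 2 2 2
DUP     -> 2 2 2 2
ADD     -> 2 2 4
POP     -> 2 2
MOD     -> 0
DUP     -> 0 0
MUL     -> 0
DUP     -> 0 0
STORE 0 -> 0
PUSH -1 -> 0 -1
ADD     -> -1
POP     -> (empty)
PUSH 3  -> 3
PUSH 1  -> 3 1
SUB     -> 2
PUSH 6  -> 2 6
SUB     -> -4
PUSH -6 -> -4 -6
EQ      -> 0
PUSH 8  -> 0 8
OVER    -> 0 8 0
STORE 1 -> 0 8
DUP     -> 0 8 8
OVER    -> 0 8 8 8
SWAP    -> 0 8 8 8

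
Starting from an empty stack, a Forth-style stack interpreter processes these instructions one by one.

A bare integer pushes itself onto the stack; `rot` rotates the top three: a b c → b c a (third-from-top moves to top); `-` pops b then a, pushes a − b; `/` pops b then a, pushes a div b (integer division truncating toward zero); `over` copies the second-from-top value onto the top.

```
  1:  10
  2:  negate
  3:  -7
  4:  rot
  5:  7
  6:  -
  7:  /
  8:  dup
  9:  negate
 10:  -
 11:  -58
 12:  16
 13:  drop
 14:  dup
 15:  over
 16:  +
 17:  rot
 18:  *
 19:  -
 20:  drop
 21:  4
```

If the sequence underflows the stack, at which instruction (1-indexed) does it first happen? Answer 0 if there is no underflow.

10      [10]
negate  [-10]
-7      [-10, -7]
rot  — needs 3 operands, stack has 2 → underflow

4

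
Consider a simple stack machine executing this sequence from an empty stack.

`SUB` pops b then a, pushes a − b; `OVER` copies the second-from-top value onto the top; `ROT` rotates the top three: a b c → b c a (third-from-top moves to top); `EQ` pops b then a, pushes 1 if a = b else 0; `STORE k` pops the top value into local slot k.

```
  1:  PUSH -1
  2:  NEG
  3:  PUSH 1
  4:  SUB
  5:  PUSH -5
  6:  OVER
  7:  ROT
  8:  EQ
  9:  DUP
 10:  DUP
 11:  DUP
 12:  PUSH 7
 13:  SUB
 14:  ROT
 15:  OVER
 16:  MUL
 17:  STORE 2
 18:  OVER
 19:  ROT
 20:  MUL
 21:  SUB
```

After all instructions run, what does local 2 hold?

-6

PUSH -1 -> [-1]
NEG     -> [1]
PUSH 1  -> [1, 1]
SUB     -> [0]
PUSH -5 -> [0, -5]
OVER    -> [0, -5, 0]
ROT     -> [-5, 0, 0]
EQ      -> [-5, 1]
DUP     -> [-5, 1, 1]
DUP     -> [-5, 1, 1, 1]
DUP     -> [-5, 1, 1, 1, 1]
PUSH 7  -> [-5, 1, 1, 1, 1, 7]
SUB     -> [-5, 1, 1, 1, -6]
ROT     -> [-5, 1, 1, -6, 1]
OVER    -> [-5, 1, 1, -6, 1, -6]
MUL     -> [-5, 1, 1, -6, -6]
STORE 2 -> [-5, 1, 1, -6]
OVER    -> [-5, 1, 1, -6, 1]
ROT     -> [-5, 1, -6, 1, 1]
MUL     -> [-5, 1, -6, 1]
SUB     -> [-5, 1, -7]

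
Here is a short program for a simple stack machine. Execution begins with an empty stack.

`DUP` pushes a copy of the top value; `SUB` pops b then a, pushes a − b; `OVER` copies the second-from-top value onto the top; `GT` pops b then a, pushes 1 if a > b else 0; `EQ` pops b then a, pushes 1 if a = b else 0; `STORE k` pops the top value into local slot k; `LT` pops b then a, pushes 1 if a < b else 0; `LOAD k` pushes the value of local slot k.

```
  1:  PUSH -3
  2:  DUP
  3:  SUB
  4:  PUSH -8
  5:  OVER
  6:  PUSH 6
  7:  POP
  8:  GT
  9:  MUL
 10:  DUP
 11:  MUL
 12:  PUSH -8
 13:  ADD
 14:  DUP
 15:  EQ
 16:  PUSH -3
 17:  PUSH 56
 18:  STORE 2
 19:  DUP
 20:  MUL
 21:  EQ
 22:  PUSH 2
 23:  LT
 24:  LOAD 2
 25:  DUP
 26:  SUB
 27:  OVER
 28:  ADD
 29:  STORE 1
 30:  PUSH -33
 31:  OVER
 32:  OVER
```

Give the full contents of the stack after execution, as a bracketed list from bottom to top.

PUSH -3  -> -3
DUP      -> -3 -3
SUB      -> 0
PUSH -8  -> 0 -8
OVER     -> 0 -8 0
PUSH 6   -> 0 -8 0 6
POP      -> 0 -8 0
GT       -> 0 0
MUL      -> 0
DUP      -> 0 0
MUL      -> 0
PUSH -8  -> 0 -8
ADD      -> -8
DUP      -> -8 -8
EQ       -> 1
PUSH -3  -> 1 -3
PUSH 56  -> 1 -3 56
STORE 2  -> 1 -3
DUP      -> 1 -3 -3
MUL      -> 1 9
EQ       -> 0
PUSH 2   -> 0 2
LT       -> 1
LOAD 2   -> 1 56
DUP      -> 1 56 56
SUB      -> 1 0
OVER     -> 1 0 1
ADD      -> 1 1
STORE 1  -> 1
PUSH -33 -> 1 -33
OVER     -> 1 -33 1
OVER     -> 1 -33 1 -33

[1, -33, 1, -33]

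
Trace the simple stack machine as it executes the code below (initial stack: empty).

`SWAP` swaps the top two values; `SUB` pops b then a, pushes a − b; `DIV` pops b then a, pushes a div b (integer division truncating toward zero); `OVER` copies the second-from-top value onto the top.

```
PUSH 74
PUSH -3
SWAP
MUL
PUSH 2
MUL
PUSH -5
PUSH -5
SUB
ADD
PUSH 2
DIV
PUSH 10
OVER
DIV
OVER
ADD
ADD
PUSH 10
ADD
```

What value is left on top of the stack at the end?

PUSH 74 -> 74
PUSH -3 -> 74 -3
SWAP    -> -3 74
MUL     -> -222
PUSH 2  -> -222 2
MUL     -> -444
PUSH -5 -> -444 -5
PUSH -5 -> -444 -5 -5
SUB     -> -444 0
ADD     -> -444
PUSH 2  -> -444 2
DIV     -> -222
PUSH 10 -> -222 10
OVER    -> -222 10 -222
DIV     -> -222 0
OVER    -> -222 0 -222
ADD     -> -222 -222
ADD     -> -444
PUSH 10 -> -444 10
ADD     -> -434

-434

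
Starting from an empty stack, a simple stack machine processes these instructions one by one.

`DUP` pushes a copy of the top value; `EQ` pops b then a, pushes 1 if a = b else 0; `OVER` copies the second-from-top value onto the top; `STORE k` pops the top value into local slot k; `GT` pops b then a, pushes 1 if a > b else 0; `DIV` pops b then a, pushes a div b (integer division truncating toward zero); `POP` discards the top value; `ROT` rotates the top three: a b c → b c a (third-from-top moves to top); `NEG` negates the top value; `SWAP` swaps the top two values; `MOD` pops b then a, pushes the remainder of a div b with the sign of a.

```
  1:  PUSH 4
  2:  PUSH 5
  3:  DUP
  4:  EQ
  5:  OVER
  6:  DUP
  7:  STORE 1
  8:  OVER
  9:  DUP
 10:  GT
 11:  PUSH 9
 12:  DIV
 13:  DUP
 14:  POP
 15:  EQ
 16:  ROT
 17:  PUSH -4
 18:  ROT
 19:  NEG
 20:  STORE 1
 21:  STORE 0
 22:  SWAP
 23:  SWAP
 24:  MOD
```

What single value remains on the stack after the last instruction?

PUSH 4  -> 4
PUSH 5  -> 4 5
DUP     -> 4 5 5
EQ      -> 4 1
OVER    -> 4 1 4
DUP     -> 4 1 4 4
STORE 1 -> 4 1 4
OVER    -> 4 1 4 1
DUP     -> 4 1 4 1 1
GT      -> 4 1 4 0
PUSH 9  -> 4 1 4 0 9
DIV     -> 4 1 4 0
DUP     -> 4 1 4 0 0
POP     -> 4 1 4 0
EQ      -> 4 1 0
ROT     -> 1 0 4
PUSH -4 -> 1 0 4 -4
ROT     -> 1 4 -4 0
NEG     -> 1 4 -4 0
STORE 1 -> 1 4 -4
STORE 0 -> 1 4
SWAP    -> 4 1
SWAP    -> 1 4
MOD     -> 1

1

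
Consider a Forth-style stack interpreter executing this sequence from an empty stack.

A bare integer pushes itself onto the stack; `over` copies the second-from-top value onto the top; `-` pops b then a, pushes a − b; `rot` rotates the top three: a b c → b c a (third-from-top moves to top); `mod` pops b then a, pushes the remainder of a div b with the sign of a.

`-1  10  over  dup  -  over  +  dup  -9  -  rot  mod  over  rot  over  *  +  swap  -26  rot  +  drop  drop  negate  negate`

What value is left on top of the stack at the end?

-1     -> [-1]
10     -> [-1, 10]
over   -> [-1, 10, -1]
dup    -> [-1, 10, -1, -1]
-      -> [-1, 10, 0]
over   -> [-1, 10, 0, 10]
+      -> [-1, 10, 10]
dup    -> [-1, 10, 10, 10]
-9     -> [-1, 10, 10, 10, -9]
-      -> [-1, 10, 10, 19]
rot    -> [-1, 10, 19, 10]
mod    -> [-1, 10, 9]
over   -> [-1, 10, 9, 10]
rot    -> [-1, 9, 10, 10]
over   -> [-1, 9, 10, 10, 10]
*      -> [-1, 9, 10, 100]
+      -> [-1, 9, 110]
swap   -> [-1, 110, 9]
-26    -> [-1, 110, 9, -26]
rot    -> [-1, 9, -26, 110]
+      -> [-1, 9, 84]
drop   -> [-1, 9]
drop   -> [-1]
negate -> [1]
negate -> [-1]

-1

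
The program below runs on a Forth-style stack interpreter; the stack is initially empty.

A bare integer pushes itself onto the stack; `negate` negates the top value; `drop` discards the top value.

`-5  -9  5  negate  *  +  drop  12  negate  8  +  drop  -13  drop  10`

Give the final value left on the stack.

-5     → [-5]
-9     → [-5, -9]
5      → [-5, -9, 5]
negate → [-5, -9, -5]
*      → [-5, 45]
+      → [40]
drop   → []
12     → [12]
negate → [-12]
8      → [-12, 8]
+      → [-4]
drop   → []
-13    → [-13]
drop   → []
10     → [10]

10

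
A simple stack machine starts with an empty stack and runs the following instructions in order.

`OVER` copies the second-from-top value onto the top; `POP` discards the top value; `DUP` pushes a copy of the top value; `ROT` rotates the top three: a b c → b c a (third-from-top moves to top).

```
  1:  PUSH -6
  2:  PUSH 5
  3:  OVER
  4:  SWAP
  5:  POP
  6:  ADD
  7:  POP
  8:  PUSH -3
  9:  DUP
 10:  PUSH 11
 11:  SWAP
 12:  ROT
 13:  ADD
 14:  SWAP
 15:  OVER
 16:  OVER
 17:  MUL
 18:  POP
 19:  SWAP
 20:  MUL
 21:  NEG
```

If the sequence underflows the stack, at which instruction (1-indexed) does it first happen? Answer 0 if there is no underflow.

0

PUSH -6 -> [-6]
PUSH 5  -> [-6, 5]
OVER    -> [-6, 5, -6]
SWAP    -> [-6, -6, 5]
POP     -> [-6, -6]
ADD     -> [-12]
POP     -> []
PUSH -3 -> [-3]
DUP     -> [-3, -3]
PUSH 11 -> [-3, -3, 11]
SWAP    -> [-3, 11, -3]
ROT     -> [11, -3, -3]
ADD     -> [11, -6]
SWAP    -> [-6, 11]
OVER    -> [-6, 11, -6]
OVER    -> [-6, 11, -6, 11]
MUL     -> [-6, 11, -66]
POP     -> [-6, 11]
SWAP    -> [11, -6]
MUL     -> [-66]
NEG     -> [66]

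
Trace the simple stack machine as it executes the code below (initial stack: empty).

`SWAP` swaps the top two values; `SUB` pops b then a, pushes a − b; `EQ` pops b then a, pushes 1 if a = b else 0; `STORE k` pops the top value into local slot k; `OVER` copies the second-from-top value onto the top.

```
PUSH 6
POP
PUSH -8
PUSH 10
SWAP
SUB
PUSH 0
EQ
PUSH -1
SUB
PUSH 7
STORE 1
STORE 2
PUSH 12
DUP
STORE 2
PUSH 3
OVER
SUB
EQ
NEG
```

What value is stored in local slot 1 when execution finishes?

7

PUSH 6  -> [6]
POP     -> []
PUSH -8 -> [-8]
PUSH 10 -> [-8, 10]
SWAP    -> [10, -8]
SUB     -> [18]
PUSH 0  -> [18, 0]
EQ      -> [0]
PUSH -1 -> [0, -1]
SUB     -> [1]
PUSH 7  -> [1, 7]
STORE 1 -> [1]
STORE 2 -> []
PUSH 12 -> [12]
DUP     -> [12, 12]
STORE 2 -> [12]
PUSH 3  -> [12, 3]
OVER    -> [12, 3, 12]
SUB     -> [12, -9]
EQ      -> [0]
NEG     -> [0]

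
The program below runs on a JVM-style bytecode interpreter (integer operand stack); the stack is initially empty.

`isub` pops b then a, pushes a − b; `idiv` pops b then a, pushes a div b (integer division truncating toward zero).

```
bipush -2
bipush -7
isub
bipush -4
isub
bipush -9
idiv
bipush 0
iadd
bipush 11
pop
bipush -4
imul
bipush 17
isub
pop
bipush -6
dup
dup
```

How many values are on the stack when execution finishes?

3

bipush -2 : -2
bipush -7 : -2 -7
isub      : 5
bipush -4 : 5 -4
isub      : 9
bipush -9 : 9 -9
idiv      : -1
bipush 0  : -1 0
iadd      : -1
bipush 11 : -1 11
pop       : -1
bipush -4 : -1 -4
imul      : 4
bipush 17 : 4 17
isub      : -13
pop       : (empty)
bipush -6 : -6
dup       : -6 -6
dup       : -6 -6 -6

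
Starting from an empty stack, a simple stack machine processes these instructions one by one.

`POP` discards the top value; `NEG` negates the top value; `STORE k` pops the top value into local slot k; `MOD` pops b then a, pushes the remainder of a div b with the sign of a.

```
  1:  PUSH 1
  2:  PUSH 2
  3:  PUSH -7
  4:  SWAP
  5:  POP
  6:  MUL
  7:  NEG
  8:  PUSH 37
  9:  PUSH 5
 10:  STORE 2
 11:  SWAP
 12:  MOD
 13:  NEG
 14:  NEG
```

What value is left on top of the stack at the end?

2

PUSH 1  -> 1
PUSH 2  -> 1 2
PUSH -7 -> 1 2 -7
SWAP    -> 1 -7 2
POP     -> 1 -7
MUL     -> -7
NEG     -> 7
PUSH 37 -> 7 37
PUSH 5  -> 7 37 5
STORE 2 -> 7 37
SWAP    -> 37 7
MOD     -> 2
NEG     -> -2
NEG     -> 2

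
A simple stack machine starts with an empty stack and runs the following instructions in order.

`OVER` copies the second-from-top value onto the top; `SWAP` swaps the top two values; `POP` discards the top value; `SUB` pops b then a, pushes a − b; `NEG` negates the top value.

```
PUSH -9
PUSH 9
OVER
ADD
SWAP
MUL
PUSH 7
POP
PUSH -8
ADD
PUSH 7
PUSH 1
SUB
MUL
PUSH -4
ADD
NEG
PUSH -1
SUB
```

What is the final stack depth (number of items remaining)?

PUSH -9 -> [-9]
PUSH 9  -> [-9, 9]
OVER    -> [-9, 9, -9]
ADD     -> [-9, 0]
SWAP    -> [0, -9]
MUL     -> [0]
PUSH 7  -> [0, 7]
POP     -> [0]
PUSH -8 -> [0, -8]
ADD     -> [-8]
PUSH 7  -> [-8, 7]
PUSH 1  -> [-8, 7, 1]
SUB     -> [-8, 6]
MUL     -> [-48]
PUSH -4 -> [-48, -4]
ADD     -> [-52]
NEG     -> [52]
PUSH -1 -> [52, -1]
SUB     -> [53]

1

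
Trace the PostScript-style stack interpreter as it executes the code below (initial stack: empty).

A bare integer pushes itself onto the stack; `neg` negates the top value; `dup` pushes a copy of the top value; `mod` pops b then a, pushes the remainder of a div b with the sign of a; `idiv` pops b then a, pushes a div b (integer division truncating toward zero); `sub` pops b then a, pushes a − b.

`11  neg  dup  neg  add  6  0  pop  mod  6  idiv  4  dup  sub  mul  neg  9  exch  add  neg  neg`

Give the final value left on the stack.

11   : 11
neg  : -11
dup  : -11 -11
neg  : -11 11
add  : 0
6    : 0 6
0    : 0 6 0
pop  : 0 6
mod  : 0
6    : 0 6
idiv : 0
4    : 0 4
dup  : 0 4 4
sub  : 0 0
mul  : 0
neg  : 0
9    : 0 9
exch : 9 0
add  : 9
neg  : -9
neg  : 9

9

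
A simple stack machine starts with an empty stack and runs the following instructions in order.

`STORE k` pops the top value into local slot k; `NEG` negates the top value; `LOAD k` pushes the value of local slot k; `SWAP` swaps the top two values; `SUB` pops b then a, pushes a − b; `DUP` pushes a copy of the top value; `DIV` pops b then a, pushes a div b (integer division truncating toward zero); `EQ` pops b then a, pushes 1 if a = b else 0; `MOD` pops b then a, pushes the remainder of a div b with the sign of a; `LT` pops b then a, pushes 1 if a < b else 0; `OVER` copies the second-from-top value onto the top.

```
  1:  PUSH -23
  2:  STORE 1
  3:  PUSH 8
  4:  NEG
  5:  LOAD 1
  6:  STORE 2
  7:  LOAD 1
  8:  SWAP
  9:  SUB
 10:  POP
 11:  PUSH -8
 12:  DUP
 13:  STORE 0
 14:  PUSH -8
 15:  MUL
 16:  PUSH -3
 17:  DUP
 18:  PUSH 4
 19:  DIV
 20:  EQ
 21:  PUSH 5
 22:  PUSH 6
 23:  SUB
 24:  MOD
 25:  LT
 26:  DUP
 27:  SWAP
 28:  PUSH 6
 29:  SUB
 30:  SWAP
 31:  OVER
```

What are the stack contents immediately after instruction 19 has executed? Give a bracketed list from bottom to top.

[64, -3, 0]

PUSH -23 : -23
STORE 1  : (empty)
PUSH 8   : 8
NEG      : -8
LOAD 1   : -8 -23
STORE 2  : -8
LOAD 1   : -8 -23
SWAP     : -23 -8
SUB      : -15
POP      : (empty)
PUSH -8  : -8
DUP      : -8 -8
STORE 0  : -8
PUSH -8  : -8 -8
MUL      : 64
PUSH -3  : 64 -3
DUP      : 64 -3 -3
PUSH 4   : 64 -3 -3 4
DIV      : 64 -3 0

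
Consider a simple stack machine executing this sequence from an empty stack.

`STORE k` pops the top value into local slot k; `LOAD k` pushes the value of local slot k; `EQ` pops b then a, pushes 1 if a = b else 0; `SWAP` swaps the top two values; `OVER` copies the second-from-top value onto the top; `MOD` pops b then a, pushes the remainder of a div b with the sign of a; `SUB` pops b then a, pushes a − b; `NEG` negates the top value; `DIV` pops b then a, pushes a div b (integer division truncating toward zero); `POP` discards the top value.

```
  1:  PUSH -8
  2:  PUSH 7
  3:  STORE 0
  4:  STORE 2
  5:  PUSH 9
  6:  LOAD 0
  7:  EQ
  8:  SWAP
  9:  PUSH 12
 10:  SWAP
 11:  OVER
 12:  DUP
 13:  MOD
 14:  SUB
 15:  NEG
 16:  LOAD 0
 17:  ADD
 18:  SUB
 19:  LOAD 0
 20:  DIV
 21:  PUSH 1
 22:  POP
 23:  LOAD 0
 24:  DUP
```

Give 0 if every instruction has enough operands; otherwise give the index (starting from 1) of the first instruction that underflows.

8

PUSH -8 → [-8]
PUSH 7  → [-8, 7]
STORE 0 → [-8]
STORE 2 → []
PUSH 9  → [9]
LOAD 0  → [9, 7]
EQ      → [0]
SWAP  — needs 2 operands, stack has 1 → underflow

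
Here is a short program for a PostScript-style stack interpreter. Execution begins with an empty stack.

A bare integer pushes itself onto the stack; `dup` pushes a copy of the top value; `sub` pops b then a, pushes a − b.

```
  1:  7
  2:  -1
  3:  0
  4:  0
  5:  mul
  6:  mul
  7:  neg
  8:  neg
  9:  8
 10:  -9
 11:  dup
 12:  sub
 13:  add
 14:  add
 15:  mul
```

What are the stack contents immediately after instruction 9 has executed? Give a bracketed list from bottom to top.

[7, 0, 8]

7    7
-1   7 -1
0    7 -1 0
0    7 -1 0 0
mul  7 -1 0
mul  7 0
neg  7 0
neg  7 0
8    7 0 8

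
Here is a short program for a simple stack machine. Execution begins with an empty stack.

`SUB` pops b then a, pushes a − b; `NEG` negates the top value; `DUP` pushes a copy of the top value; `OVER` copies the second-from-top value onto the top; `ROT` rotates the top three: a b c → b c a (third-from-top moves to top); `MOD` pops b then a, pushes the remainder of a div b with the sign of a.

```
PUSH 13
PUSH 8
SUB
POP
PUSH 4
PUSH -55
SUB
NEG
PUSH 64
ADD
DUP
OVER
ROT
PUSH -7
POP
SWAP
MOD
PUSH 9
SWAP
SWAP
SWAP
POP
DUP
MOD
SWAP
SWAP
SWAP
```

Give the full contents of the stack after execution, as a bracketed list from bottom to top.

[0, 5]

PUSH 13  → 13
PUSH 8   → 13 8
SUB      → 5
POP      → (empty)
PUSH 4   → 4
PUSH -55 → 4 -55
SUB      → 59
NEG      → -59
PUSH 64  → -59 64
ADD      → 5
DUP      → 5 5
OVER     → 5 5 5
ROT      → 5 5 5
PUSH -7  → 5 5 5 -7
POP      → 5 5 5
SWAP     → 5 5 5
MOD      → 5 0
PUSH 9   → 5 0 9
SWAP     → 5 9 0
SWAP     → 5 0 9
SWAP     → 5 9 0
POP      → 5 9
DUP      → 5 9 9
MOD      → 5 0
SWAP     → 0 5
SWAP     → 5 0
SWAP     → 0 5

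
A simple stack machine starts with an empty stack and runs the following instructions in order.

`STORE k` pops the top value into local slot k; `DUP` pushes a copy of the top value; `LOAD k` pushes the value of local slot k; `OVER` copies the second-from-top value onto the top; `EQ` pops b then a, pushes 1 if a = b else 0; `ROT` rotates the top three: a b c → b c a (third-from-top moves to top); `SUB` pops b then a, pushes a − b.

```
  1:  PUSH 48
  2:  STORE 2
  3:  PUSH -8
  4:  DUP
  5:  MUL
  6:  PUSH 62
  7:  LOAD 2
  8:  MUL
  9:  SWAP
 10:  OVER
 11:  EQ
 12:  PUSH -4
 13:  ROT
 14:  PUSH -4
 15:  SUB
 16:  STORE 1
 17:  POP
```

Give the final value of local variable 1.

PUSH 48  48
STORE 2  (empty)
PUSH -8  -8
DUP      -8 -8
MUL      64
PUSH 62  64 62
LOAD 2   64 62 48
MUL      64 2976
SWAP     2976 64
OVER     2976 64 2976
EQ       2976 0
PUSH -4  2976 0 -4
ROT      0 -4 2976
PUSH -4  0 -4 2976 -4
SUB      0 -4 2980
STORE 1  0 -4
POP      0

2980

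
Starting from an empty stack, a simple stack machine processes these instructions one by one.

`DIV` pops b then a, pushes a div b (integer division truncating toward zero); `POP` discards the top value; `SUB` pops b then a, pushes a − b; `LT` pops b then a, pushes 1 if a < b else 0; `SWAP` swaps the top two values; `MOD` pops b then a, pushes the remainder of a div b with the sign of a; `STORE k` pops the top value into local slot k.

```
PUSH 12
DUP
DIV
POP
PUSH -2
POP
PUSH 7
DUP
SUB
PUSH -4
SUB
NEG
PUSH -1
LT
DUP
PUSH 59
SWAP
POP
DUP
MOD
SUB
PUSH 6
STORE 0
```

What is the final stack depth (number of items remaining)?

1

PUSH 12 → 12
DUP     → 12 12
DIV     → 1
POP     → (empty)
PUSH -2 → -2
POP     → (empty)
PUSH 7  → 7
DUP     → 7 7
SUB     → 0
PUSH -4 → 0 -4
SUB     → 4
NEG     → -4
PUSH -1 → -4 -1
LT      → 1
DUP     → 1 1
PUSH 59 → 1 1 59
SWAP    → 1 59 1
POP     → 1 59
DUP     → 1 59 59
MOD     → 1 0
SUB     → 1
PUSH 6  → 1 6
STORE 0 → 1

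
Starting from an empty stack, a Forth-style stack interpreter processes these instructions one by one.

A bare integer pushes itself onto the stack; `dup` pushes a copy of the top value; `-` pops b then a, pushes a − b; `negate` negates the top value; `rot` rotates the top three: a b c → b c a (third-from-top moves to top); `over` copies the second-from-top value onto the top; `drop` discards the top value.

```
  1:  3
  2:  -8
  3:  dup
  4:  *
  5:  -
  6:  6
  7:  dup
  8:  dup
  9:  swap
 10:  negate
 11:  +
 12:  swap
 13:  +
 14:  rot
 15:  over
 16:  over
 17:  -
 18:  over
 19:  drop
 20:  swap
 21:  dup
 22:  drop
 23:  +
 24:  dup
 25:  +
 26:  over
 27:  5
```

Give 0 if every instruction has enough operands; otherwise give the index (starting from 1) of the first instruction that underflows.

3       [3]
-8      [3, -8]
dup     [3, -8, -8]
*       [3, 64]
-       [-61]
6       [-61, 6]
dup     [-61, 6, 6]
dup     [-61, 6, 6, 6]
swap    [-61, 6, 6, 6]
negate  [-61, 6, 6, -6]
+       [-61, 6, 0]
swap    [-61, 0, 6]
+       [-61, 6]
rot  — needs 3 operands, stack has 2 → underflow

14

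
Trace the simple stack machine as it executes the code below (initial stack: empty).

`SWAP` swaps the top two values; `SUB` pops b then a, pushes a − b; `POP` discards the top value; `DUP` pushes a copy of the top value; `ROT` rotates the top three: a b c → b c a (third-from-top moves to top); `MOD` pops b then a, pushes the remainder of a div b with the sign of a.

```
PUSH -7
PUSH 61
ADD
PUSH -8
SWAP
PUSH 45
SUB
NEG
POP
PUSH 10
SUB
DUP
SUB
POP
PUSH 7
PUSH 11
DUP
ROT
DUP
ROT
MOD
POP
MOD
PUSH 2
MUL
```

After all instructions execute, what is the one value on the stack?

8

PUSH -7 -> [-7]
PUSH 61 -> [-7, 61]
ADD     -> [54]
PUSH -8 -> [54, -8]
SWAP    -> [-8, 54]
PUSH 45 -> [-8, 54, 45]
SUB     -> [-8, 9]
NEG     -> [-8, -9]
POP     -> [-8]
PUSH 10 -> [-8, 10]
SUB     -> [-18]
DUP     -> [-18, -18]
SUB     -> [0]
POP     -> []
PUSH 7  -> [7]
PUSH 11 -> [7, 11]
DUP     -> [7, 11, 11]
ROT     -> [11, 11, 7]
DUP     -> [11, 11, 7, 7]
ROT     -> [11, 7, 7, 11]
MOD     -> [11, 7, 7]
POP     -> [11, 7]
MOD     -> [4]
PUSH 2  -> [4, 2]
MUL     -> [8]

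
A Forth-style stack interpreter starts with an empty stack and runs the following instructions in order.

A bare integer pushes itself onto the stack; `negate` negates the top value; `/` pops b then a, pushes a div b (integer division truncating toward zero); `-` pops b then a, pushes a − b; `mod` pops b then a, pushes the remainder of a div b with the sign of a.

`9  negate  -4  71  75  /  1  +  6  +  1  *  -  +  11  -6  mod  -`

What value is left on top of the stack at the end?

9       [9]
negate  [-9]
-4      [-9, -4]
71      [-9, -4, 71]
75      [-9, -4, 71, 75]
/       [-9, -4, 0]
1       [-9, -4, 0, 1]
+       [-9, -4, 1]
6       [-9, -4, 1, 6]
+       [-9, -4, 7]
1       [-9, -4, 7, 1]
*       [-9, -4, 7]
-       [-9, -11]
+       [-20]
11      [-20, 11]
-6      [-20, 11, -6]
mod     [-20, 5]
-       [-25]

-25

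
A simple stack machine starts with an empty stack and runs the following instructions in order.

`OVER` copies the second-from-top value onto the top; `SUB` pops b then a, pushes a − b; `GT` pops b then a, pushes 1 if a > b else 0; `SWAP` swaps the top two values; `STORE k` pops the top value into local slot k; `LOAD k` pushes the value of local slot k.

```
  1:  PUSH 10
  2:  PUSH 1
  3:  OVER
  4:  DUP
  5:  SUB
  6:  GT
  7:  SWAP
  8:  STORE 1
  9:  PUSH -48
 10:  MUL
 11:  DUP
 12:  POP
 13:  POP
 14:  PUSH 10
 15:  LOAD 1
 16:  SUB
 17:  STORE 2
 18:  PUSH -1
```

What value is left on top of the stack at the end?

PUSH 10  : 10
PUSH 1   : 10 1
OVER     : 10 1 10
DUP      : 10 1 10 10
SUB      : 10 1 0
GT       : 10 1
SWAP     : 1 10
STORE 1  : 1
PUSH -48 : 1 -48
MUL      : -48
DUP      : -48 -48
POP      : -48
POP      : (empty)
PUSH 10  : 10
LOAD 1   : 10 10
SUB      : 0
STORE 2  : (empty)
PUSH -1  : -1

-1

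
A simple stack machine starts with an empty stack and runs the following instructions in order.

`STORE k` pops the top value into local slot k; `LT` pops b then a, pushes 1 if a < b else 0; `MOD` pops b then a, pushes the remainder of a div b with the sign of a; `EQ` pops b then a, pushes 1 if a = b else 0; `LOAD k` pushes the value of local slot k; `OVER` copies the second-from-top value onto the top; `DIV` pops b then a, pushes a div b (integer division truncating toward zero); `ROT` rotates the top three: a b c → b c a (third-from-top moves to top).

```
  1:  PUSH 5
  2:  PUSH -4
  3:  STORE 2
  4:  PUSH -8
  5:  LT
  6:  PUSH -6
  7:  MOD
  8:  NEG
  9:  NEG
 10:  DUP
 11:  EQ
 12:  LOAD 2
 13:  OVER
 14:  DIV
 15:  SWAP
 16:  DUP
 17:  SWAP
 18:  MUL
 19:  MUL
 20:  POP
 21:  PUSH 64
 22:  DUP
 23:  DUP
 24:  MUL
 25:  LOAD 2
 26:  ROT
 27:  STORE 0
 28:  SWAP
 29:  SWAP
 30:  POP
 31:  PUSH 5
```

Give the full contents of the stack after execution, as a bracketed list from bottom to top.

[4096, 5]

PUSH 5  : 5
PUSH -4 : 5 -4
STORE 2 : 5
PUSH -8 : 5 -8
LT      : 0
PUSH -6 : 0 -6
MOD     : 0
NEG     : 0
NEG     : 0
DUP     : 0 0
EQ      : 1
LOAD 2  : 1 -4
OVER    : 1 -4 1
DIV     : 1 -4
SWAP    : -4 1
DUP     : -4 1 1
SWAP    : -4 1 1
MUL     : -4 1
MUL     : -4
POP     : (empty)
PUSH 64 : 64
DUP     : 64 64
DUP     : 64 64 64
MUL     : 64 4096
LOAD 2  : 64 4096 -4
ROT     : 4096 -4 64
STORE 0 : 4096 -4
SWAP    : -4 4096
SWAP    : 4096 -4
POP     : 4096
PUSH 5  : 4096 5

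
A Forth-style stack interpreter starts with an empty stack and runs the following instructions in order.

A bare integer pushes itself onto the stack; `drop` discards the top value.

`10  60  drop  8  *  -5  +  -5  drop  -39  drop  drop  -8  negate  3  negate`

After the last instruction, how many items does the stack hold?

2

10     -> [10]
60     -> [10, 60]
drop   -> [10]
8      -> [10, 8]
*      -> [80]
-5     -> [80, -5]
+      -> [75]
-5     -> [75, -5]
drop   -> [75]
-39    -> [75, -39]
drop   -> [75]
drop   -> []
-8     -> [-8]
negate -> [8]
3      -> [8, 3]
negate -> [8, -3]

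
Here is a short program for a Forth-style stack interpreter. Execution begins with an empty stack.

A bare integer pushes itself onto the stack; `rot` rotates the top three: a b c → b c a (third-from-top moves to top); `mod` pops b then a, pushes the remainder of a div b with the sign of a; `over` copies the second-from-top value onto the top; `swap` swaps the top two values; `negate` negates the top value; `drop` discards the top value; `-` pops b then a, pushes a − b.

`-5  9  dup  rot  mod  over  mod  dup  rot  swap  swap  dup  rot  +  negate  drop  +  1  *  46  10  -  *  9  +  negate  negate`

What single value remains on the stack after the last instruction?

477

-5     → -5
9      → -5 9
dup    → -5 9 9
rot    → 9 9 -5
mod    → 9 4
over   → 9 4 9
mod    → 9 4
dup    → 9 4 4
rot    → 4 4 9
swap   → 4 9 4
swap   → 4 4 9
dup    → 4 4 9 9
rot    → 4 9 9 4
+      → 4 9 13
negate → 4 9 -13
drop   → 4 9
+      → 13
1      → 13 1
*      → 13
46     → 13 46
10     → 13 46 10
-      → 13 36
*      → 468
9      → 468 9
+      → 477
negate → -477
negate → 477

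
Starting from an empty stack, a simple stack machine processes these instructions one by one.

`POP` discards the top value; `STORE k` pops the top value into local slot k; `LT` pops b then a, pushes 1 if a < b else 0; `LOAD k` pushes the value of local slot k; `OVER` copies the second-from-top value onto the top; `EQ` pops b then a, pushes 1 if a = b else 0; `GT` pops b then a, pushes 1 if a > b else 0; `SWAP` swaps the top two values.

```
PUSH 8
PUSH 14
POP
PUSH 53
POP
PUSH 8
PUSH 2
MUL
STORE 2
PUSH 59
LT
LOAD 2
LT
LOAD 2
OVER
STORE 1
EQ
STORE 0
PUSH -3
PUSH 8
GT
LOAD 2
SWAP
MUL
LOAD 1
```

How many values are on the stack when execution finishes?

2

PUSH 8  -> 8
PUSH 14 -> 8 14
POP     -> 8
PUSH 53 -> 8 53
POP     -> 8
PUSH 8  -> 8 8
PUSH 2  -> 8 8 2
MUL     -> 8 16
STORE 2 -> 8
PUSH 59 -> 8 59
LT      -> 1
LOAD 2  -> 1 16
LT      -> 1
LOAD 2  -> 1 16
OVER    -> 1 16 1
STORE 1 -> 1 16
EQ      -> 0
STORE 0 -> (empty)
PUSH -3 -> -3
PUSH 8  -> -3 8
GT      -> 0
LOAD 2  -> 0 16
SWAP    -> 16 0
MUL     -> 0
LOAD 1  -> 0 1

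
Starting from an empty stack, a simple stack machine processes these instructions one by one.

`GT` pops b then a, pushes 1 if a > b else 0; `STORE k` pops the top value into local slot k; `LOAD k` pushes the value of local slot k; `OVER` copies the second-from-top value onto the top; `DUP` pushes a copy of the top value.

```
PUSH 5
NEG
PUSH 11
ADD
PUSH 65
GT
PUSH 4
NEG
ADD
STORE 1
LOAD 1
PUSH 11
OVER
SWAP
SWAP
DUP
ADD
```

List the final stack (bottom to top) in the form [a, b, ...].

[-4, 11, -8]

PUSH 5   5
NEG      -5
PUSH 11  -5 11
ADD      6
PUSH 65  6 65
GT       0
PUSH 4   0 4
NEG      0 -4
ADD      -4
STORE 1  (empty)
LOAD 1   -4
PUSH 11  -4 11
OVER     -4 11 -4
SWAP     -4 -4 11
SWAP     -4 11 -4
DUP      -4 11 -4 -4
ADD      -4 11 -8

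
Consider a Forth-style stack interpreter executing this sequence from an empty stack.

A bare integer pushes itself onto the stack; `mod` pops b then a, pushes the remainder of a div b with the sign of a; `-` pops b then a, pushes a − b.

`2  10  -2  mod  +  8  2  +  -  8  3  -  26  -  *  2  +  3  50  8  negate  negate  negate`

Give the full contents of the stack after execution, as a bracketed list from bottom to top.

[170, 3, 50, -8]

2      → [2]
10     → [2, 10]
-2     → [2, 10, -2]
mod    → [2, 0]
+      → [2]
8      → [2, 8]
2      → [2, 8, 2]
+      → [2, 10]
-      → [-8]
8      → [-8, 8]
3      → [-8, 8, 3]
-      → [-8, 5]
26     → [-8, 5, 26]
-      → [-8, -21]
*      → [168]
2      → [168, 2]
+      → [170]
3      → [170, 3]
50     → [170, 3, 50]
8      → [170, 3, 50, 8]
negate → [170, 3, 50, -8]
negate → [170, 3, 50, 8]
negate → [170, 3, 50, -8]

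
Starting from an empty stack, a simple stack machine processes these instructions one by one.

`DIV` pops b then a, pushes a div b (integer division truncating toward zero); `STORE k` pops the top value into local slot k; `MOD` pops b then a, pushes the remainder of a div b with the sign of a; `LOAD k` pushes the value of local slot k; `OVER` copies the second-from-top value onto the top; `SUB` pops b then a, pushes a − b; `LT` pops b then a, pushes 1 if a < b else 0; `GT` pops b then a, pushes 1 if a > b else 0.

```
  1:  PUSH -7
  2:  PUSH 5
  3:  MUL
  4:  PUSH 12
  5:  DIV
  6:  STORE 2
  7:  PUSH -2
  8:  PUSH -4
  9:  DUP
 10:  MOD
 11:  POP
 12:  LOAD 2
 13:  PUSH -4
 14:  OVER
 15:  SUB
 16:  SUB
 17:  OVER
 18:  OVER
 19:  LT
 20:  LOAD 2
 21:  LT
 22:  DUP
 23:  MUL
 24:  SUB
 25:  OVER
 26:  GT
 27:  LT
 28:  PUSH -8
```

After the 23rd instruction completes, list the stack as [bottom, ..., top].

[-2, 0, 0]

PUSH -7 → -7
PUSH 5  → -7 5
MUL     → -35
PUSH 12 → -35 12
DIV     → -2
STORE 2 → (empty)
PUSH -2 → -2
PUSH -4 → -2 -4
DUP     → -2 -4 -4
MOD     → -2 0
POP     → -2
LOAD 2  → -2 -2
PUSH -4 → -2 -2 -4
OVER    → -2 -2 -4 -2
SUB     → -2 -2 -2
SUB     → -2 0
OVER    → -2 0 -2
OVER    → -2 0 -2 0
LT      → -2 0 1
LOAD 2  → -2 0 1 -2
LT      → -2 0 0
DUP     → -2 0 0 0
MUL     → -2 0 0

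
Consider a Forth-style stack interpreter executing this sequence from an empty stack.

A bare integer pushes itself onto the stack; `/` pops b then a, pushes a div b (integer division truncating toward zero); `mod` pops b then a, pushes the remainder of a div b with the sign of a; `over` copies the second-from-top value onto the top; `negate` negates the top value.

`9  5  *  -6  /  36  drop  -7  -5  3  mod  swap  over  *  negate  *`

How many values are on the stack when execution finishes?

2

9      : [9]
5      : [9, 5]
*      : [45]
-6     : [45, -6]
/      : [-7]
36     : [-7, 36]
drop   : [-7]
-7     : [-7, -7]
-5     : [-7, -7, -5]
3      : [-7, -7, -5, 3]
mod    : [-7, -7, -2]
swap   : [-7, -2, -7]
over   : [-7, -2, -7, -2]
*      : [-7, -2, 14]
negate : [-7, -2, -14]
*      : [-7, 28]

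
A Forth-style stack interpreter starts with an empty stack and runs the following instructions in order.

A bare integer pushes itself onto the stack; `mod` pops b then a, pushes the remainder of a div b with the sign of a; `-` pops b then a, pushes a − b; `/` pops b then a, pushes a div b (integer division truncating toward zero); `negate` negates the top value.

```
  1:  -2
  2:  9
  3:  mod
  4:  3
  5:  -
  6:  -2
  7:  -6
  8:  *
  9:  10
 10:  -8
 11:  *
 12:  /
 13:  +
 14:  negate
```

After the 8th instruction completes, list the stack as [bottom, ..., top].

-2  : [-2]
9   : [-2, 9]
mod : [-2]
3   : [-2, 3]
-   : [-5]
-2  : [-5, -2]
-6  : [-5, -2, -6]
*   : [-5, 12]

[-5, 12]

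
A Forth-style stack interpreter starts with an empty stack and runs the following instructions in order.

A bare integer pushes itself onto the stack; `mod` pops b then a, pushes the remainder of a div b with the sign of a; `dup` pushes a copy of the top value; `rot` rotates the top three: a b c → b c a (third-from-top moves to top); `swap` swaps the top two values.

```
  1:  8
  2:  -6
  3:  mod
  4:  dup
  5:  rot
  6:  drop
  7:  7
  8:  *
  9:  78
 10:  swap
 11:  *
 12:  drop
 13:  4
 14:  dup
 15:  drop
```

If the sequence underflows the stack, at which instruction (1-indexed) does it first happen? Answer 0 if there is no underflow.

5

8    8
-6   8 -6
mod  2
dup  2 2
rot  — needs 3 operands, stack has 2 → underflow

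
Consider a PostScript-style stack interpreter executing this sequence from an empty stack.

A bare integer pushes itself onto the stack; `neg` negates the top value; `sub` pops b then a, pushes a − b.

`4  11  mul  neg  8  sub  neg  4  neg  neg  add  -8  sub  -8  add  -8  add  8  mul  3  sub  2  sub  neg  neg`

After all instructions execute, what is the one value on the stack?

4   -> [4]
11  -> [4, 11]
mul -> [44]
neg -> [-44]
8   -> [-44, 8]
sub -> [-52]
neg -> [52]
4   -> [52, 4]
neg -> [52, -4]
neg -> [52, 4]
add -> [56]
-8  -> [56, -8]
sub -> [64]
-8  -> [64, -8]
add -> [56]
-8  -> [56, -8]
add -> [48]
8   -> [48, 8]
mul -> [384]
3   -> [384, 3]
sub -> [381]
2   -> [381, 2]
sub -> [379]
neg -> [-379]
neg -> [379]

379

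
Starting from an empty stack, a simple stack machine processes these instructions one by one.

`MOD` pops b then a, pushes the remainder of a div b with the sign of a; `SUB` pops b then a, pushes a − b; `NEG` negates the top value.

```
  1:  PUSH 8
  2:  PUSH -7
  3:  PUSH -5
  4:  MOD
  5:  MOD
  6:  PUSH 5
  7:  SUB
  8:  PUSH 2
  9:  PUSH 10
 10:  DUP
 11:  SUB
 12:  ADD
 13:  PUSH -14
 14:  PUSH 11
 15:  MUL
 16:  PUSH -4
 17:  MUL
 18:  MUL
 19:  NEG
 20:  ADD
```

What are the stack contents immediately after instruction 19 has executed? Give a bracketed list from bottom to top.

[-5, -1232]

PUSH 8   → [8]
PUSH -7  → [8, -7]
PUSH -5  → [8, -7, -5]
MOD      → [8, -2]
MOD      → [0]
PUSH 5   → [0, 5]
SUB      → [-5]
PUSH 2   → [-5, 2]
PUSH 10  → [-5, 2, 10]
DUP      → [-5, 2, 10, 10]
SUB      → [-5, 2, 0]
ADD      → [-5, 2]
PUSH -14 → [-5, 2, -14]
PUSH 11  → [-5, 2, -14, 11]
MUL      → [-5, 2, -154]
PUSH -4  → [-5, 2, -154, -4]
MUL      → [-5, 2, 616]
MUL      → [-5, 1232]
NEG      → [-5, -1232]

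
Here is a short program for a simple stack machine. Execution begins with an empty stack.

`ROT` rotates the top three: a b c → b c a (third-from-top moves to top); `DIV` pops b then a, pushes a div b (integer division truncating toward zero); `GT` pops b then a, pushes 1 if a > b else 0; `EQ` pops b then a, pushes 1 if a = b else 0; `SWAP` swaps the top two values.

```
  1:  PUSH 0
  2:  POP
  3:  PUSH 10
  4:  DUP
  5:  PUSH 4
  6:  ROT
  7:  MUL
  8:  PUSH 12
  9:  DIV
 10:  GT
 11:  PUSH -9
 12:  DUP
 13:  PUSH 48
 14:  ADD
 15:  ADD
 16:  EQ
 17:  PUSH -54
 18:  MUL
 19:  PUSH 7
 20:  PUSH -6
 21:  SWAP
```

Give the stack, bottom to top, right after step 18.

PUSH 0   : 0
POP      : (empty)
PUSH 10  : 10
DUP      : 10 10
PUSH 4   : 10 10 4
ROT      : 10 4 10
MUL      : 10 40
PUSH 12  : 10 40 12
DIV      : 10 3
GT       : 1
PUSH -9  : 1 -9
DUP      : 1 -9 -9
PUSH 48  : 1 -9 -9 48
ADD      : 1 -9 39
ADD      : 1 30
EQ       : 0
PUSH -54 : 0 -54
MUL      : 0

[0]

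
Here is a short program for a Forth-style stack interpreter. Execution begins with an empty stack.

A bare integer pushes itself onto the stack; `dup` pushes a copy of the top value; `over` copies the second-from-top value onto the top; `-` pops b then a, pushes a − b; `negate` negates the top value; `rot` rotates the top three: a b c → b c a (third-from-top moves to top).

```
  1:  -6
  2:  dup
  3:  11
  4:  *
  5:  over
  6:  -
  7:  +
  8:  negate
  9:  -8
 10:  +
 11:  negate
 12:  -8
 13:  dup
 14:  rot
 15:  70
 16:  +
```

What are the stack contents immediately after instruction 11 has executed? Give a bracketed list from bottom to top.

[-58]

-6     -> -6
dup    -> -6 -6
11     -> -6 -6 11
*      -> -6 -66
over   -> -6 -66 -6
-      -> -6 -60
+      -> -66
negate -> 66
-8     -> 66 -8
+      -> 58
negate -> -58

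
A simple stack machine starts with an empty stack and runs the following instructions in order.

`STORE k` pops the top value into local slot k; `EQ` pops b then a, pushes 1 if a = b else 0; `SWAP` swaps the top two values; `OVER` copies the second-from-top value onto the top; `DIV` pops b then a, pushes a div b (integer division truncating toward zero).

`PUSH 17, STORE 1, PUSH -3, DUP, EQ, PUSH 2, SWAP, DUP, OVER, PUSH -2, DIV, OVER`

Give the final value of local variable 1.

17

PUSH 17  [17]
STORE 1  []
PUSH -3  [-3]
DUP      [-3, -3]
EQ       [1]
PUSH 2   [1, 2]
SWAP     [2, 1]
DUP      [2, 1, 1]
OVER     [2, 1, 1, 1]
PUSH -2  [2, 1, 1, 1, -2]
DIV      [2, 1, 1, 0]
OVER     [2, 1, 1, 0, 1]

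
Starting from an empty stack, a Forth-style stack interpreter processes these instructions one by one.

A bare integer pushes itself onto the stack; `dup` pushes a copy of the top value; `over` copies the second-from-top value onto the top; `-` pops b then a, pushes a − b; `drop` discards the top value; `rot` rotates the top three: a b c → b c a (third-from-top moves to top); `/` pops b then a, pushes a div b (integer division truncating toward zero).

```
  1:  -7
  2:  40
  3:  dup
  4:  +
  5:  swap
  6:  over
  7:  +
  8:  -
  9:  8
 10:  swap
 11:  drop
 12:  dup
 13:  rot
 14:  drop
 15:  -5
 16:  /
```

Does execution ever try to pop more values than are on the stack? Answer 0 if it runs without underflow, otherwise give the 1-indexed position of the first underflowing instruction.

-7    -7
40    -7 40
dup   -7 40 40
+     -7 80
swap  80 -7
over  80 -7 80
+     80 73
-     7
8     7 8
swap  8 7
drop  8
dup   8 8
rot  — needs 3 operands, stack has 2 → underflow

13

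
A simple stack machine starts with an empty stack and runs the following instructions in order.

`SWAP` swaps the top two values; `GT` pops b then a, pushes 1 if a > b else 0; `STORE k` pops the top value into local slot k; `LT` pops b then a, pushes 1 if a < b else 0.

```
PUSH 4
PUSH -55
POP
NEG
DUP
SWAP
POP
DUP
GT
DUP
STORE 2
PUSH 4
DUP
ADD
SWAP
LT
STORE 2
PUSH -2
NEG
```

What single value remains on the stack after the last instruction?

2

PUSH 4   -> [4]
PUSH -55 -> [4, -55]
POP      -> [4]
NEG      -> [-4]
DUP      -> [-4, -4]
SWAP     -> [-4, -4]
POP      -> [-4]
DUP      -> [-4, -4]
GT       -> [0]
DUP      -> [0, 0]
STORE 2  -> [0]
PUSH 4   -> [0, 4]
DUP      -> [0, 4, 4]
ADD      -> [0, 8]
SWAP     -> [8, 0]
LT       -> [0]
STORE 2  -> []
PUSH -2  -> [-2]
NEG      -> [2]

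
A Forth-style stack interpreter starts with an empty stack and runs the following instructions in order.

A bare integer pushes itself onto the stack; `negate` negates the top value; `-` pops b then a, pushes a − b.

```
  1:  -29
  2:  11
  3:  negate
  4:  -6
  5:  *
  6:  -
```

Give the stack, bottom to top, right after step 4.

[-29, -11, -6]

-29     -29
11      -29 11
negate  -29 -11
-6      -29 -11 -6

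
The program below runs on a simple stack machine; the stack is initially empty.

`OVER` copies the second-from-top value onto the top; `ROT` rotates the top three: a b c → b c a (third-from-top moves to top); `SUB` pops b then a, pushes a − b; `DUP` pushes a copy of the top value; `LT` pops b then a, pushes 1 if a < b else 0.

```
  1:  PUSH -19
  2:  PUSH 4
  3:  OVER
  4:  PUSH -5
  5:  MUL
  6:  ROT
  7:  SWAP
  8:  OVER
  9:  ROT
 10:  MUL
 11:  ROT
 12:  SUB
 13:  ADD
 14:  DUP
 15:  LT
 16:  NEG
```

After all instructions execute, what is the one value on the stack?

PUSH -19 : [-19]
PUSH 4   : [-19, 4]
OVER     : [-19, 4, -19]
PUSH -5  : [-19, 4, -19, -5]
MUL      : [-19, 4, 95]
ROT      : [4, 95, -19]
SWAP     : [4, -19, 95]
OVER     : [4, -19, 95, -19]
ROT      : [4, 95, -19, -19]
MUL      : [4, 95, 361]
ROT      : [95, 361, 4]
SUB      : [95, 357]
ADD      : [452]
DUP      : [452, 452]
LT       : [0]
NEG      : [0]

0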